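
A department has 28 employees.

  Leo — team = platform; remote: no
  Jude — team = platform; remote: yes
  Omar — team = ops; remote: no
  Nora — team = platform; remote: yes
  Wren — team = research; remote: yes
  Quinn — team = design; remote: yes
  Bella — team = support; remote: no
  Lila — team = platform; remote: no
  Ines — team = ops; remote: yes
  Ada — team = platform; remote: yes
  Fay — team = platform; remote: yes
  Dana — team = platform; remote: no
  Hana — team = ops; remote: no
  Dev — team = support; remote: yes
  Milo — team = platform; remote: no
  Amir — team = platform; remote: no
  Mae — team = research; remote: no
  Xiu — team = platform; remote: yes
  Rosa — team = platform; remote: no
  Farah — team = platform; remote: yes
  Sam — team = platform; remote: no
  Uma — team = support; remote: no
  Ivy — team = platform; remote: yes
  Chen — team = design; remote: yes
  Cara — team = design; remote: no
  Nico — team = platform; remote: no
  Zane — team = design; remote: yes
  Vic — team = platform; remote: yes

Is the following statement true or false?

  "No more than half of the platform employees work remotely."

True

'No more than half of the platform employees work remotely' holds iff |A ∩ B| ≤ |A ∖ B|.
|A| = 16, |A ∩ B| = 8, |A ∖ B| = 8.
8 = 8, so the statement is true.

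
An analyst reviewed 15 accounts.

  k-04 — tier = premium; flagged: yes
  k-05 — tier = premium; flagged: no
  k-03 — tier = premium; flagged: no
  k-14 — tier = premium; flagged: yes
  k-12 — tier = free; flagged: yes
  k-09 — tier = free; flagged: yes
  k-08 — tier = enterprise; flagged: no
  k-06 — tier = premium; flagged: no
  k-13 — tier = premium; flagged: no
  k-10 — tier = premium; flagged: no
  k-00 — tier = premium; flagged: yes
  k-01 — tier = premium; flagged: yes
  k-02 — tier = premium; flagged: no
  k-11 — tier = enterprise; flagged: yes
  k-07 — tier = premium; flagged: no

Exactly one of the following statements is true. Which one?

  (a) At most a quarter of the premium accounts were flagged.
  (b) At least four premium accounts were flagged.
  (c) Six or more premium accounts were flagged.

|A| = 11, |A ∩ B| = 4, |A ∖ B| = 7.
(a) requires |A ∩ B| / |A| ≤ 1/4: false.
(b) requires |A ∩ B| ≥ 4: true.
(c) requires |A ∩ B| ≥ 6: false.

(b)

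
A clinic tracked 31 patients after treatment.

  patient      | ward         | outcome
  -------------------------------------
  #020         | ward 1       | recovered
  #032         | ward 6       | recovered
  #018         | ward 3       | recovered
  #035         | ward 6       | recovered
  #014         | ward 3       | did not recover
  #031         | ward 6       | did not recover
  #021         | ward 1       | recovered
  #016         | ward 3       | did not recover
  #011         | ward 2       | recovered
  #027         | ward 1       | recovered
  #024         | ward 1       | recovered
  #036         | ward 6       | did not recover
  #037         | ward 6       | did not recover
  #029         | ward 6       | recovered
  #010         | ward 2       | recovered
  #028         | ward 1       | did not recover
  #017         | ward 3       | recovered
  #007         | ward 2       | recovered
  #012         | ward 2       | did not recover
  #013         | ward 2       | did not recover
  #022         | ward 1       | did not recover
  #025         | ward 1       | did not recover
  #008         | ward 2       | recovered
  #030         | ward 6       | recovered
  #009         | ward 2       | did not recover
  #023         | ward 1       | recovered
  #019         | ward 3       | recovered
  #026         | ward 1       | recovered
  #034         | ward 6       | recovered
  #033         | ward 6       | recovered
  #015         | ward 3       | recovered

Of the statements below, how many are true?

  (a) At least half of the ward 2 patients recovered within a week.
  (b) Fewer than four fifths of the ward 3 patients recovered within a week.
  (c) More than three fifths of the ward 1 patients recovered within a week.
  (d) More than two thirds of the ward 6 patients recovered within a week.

(a) ward 2: |A| = 7, |A ∩ B| = 4; needs |A ∩ B| ≥ |A ∖ B| — true.
(b) ward 3: |A| = 6, |A ∩ B| = 4; needs |A ∩ B| / |A| < 4/5 — true.
(c) ward 1: |A| = 9, |A ∩ B| = 6; needs |A ∩ B| / |A| > 3/5 — true.
(d) ward 6: |A| = 9, |A ∩ B| = 6; needs |A ∩ B| / |A| > 2/3 — false.

3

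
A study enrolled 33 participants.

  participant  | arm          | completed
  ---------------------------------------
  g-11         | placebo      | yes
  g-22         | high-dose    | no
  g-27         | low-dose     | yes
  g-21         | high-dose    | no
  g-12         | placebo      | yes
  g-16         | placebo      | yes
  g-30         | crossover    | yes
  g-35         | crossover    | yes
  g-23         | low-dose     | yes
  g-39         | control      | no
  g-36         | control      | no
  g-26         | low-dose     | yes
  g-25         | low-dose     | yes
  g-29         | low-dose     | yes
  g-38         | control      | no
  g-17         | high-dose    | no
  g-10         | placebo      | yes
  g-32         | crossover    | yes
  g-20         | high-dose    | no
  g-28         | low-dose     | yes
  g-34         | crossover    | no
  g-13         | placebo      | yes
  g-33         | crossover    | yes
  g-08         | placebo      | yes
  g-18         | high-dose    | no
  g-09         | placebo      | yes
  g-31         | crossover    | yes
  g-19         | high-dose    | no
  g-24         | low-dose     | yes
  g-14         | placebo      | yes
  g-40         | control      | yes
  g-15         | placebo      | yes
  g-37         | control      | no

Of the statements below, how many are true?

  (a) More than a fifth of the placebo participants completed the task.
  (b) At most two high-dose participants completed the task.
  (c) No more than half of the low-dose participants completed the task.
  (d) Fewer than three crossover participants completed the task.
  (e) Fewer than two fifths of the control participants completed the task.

(a) placebo: |A| = 9, |A ∩ B| = 9; needs |A ∩ B| / |A| > 1/5 — true.
(b) high-dose: |A| = 6, |A ∩ B| = 0; needs |A ∩ B| ≤ 2 — true.
(c) low-dose: |A| = 7, |A ∩ B| = 7; needs |A ∩ B| ≤ |A ∖ B| — false.
(d) crossover: |A| = 6, |A ∩ B| = 5; needs |A ∩ B| < 3 — false.
(e) control: |A| = 5, |A ∩ B| = 1; needs |A ∩ B| / |A| < 2/5 — true.

3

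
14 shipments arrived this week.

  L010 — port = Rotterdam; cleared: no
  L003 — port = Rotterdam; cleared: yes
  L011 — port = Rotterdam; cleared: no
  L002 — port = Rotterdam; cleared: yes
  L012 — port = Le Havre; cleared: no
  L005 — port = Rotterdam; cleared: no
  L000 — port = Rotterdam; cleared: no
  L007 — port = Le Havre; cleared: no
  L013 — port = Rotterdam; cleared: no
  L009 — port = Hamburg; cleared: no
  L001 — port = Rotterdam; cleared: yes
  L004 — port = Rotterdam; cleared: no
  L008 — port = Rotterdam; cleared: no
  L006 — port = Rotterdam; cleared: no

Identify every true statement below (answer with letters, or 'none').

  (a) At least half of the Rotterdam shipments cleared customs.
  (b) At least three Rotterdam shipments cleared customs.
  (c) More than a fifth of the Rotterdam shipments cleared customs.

|A| = 11, |A ∩ B| = 3, |A ∖ B| = 8.
(a) |A ∩ B| ≥ |A ∖ B|: fails.
(b) |A ∩ B| ≥ 3: holds.
(c) |A ∩ B| / |A| > 1/5: holds.

(b), (c)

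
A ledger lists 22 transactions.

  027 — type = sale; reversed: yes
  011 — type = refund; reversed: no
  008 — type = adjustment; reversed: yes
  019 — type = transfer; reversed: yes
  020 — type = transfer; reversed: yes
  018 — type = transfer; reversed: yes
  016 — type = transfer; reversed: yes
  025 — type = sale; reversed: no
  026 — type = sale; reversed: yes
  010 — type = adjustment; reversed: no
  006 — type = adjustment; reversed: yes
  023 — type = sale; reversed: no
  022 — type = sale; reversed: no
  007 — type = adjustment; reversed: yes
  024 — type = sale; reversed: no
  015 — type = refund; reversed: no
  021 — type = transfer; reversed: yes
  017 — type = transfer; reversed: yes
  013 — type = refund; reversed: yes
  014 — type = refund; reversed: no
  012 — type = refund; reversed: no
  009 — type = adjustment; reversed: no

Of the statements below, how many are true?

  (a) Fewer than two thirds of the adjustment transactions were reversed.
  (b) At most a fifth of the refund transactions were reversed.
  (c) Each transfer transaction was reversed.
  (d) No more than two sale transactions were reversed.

(a) adjustment: |A| = 5, |A ∩ B| = 3; needs |A ∩ B| / |A| < 2/3 — true.
(b) refund: |A| = 5, |A ∩ B| = 1; needs |A ∩ B| / |A| ≤ 1/5 — true.
(c) transfer: |A| = 6, |A ∩ B| = 6; needs A ⊆ B, i.e. every element of A is in B (|A ∖ B| = 0) — true.
(d) sale: |A| = 6, |A ∩ B| = 2; needs |A ∩ B| ≤ 2 — true.

4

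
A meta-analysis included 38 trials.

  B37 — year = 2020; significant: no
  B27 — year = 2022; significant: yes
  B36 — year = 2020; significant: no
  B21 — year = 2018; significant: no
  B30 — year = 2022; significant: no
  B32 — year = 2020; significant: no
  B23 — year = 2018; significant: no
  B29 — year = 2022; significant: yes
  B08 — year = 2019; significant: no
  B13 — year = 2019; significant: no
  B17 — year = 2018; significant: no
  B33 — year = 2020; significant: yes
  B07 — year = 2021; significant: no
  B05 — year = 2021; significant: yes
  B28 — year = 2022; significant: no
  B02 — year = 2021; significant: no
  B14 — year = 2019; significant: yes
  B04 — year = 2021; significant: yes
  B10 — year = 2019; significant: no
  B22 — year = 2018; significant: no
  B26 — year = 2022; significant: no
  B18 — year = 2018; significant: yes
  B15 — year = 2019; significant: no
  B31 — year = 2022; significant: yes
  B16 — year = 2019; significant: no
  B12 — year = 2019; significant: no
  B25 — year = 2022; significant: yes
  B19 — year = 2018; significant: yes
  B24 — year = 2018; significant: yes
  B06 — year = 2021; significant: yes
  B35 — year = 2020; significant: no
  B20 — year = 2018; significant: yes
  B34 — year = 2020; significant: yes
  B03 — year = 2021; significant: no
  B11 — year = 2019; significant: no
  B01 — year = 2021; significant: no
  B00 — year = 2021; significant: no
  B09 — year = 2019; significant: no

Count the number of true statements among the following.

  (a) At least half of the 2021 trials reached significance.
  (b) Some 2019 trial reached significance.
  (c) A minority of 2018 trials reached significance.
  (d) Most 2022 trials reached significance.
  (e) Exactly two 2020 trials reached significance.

3

(a) 2021: |A| = 8, |A ∩ B| = 3; needs |A ∩ B| ≥ |A ∖ B| — false.
(b) 2019: |A| = 9, |A ∩ B| = 1; needs A ∩ B ≠ ∅ (|A ∩ B| ≥ 1) — true.
(c) 2018: |A| = 8, |A ∩ B| = 4; needs |A ∩ B| < |A ∖ B| — false.
(d) 2022: |A| = 7, |A ∩ B| = 4; needs |A ∩ B| > |A ∖ B| — true.
(e) 2020: |A| = 6, |A ∩ B| = 2; needs |A ∩ B| = 2 — true.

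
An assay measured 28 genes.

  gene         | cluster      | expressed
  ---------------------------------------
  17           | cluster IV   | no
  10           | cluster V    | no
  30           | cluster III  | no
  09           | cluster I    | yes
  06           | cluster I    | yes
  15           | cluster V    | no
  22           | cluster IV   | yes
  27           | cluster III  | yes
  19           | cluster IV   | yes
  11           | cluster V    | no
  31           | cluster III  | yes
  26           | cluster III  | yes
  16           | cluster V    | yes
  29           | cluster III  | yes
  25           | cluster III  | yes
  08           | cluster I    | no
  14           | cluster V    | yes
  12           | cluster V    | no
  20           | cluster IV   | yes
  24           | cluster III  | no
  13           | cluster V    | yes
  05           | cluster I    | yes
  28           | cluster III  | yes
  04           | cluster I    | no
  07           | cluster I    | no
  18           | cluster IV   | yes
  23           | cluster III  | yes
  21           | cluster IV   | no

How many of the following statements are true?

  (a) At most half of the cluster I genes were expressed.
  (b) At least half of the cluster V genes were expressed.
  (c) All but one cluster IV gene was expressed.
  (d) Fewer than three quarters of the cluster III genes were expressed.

1

(a) cluster I: |A| = 6, |A ∩ B| = 3; needs |A ∩ B| ≤ |A ∖ B| — true.
(b) cluster V: |A| = 7, |A ∩ B| = 3; needs |A ∩ B| ≥ |A ∖ B| — false.
(c) cluster IV: |A| = 6, |A ∩ B| = 4; needs |A ∖ B| = 1 — false.
(d) cluster III: |A| = 9, |A ∩ B| = 7; needs |A ∩ B| / |A| < 3/4 — false.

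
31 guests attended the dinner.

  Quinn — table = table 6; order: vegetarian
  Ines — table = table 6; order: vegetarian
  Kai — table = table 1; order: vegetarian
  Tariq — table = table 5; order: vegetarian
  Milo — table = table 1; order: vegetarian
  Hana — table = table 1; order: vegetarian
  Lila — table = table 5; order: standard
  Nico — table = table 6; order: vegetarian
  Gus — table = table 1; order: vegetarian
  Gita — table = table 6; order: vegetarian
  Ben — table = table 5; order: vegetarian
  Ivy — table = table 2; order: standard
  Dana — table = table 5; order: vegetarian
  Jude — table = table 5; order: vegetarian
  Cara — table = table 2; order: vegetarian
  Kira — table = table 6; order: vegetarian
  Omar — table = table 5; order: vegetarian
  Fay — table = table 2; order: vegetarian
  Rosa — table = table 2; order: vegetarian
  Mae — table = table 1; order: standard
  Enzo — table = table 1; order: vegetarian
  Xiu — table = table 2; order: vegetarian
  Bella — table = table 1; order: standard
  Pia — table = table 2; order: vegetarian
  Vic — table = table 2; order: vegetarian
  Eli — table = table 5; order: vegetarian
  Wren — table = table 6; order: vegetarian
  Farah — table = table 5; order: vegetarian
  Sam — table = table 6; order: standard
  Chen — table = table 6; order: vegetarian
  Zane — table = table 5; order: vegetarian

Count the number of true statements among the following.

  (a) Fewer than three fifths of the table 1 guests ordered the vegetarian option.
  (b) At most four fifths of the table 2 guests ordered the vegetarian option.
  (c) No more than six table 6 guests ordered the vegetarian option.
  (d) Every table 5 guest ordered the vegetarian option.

(a) table 1: |A| = 7, |A ∩ B| = 5; needs |A ∩ B| / |A| < 3/5 — false.
(b) table 2: |A| = 7, |A ∩ B| = 6; needs |A ∩ B| / |A| ≤ 4/5 — false.
(c) table 6: |A| = 8, |A ∩ B| = 7; needs |A ∩ B| ≤ 6 — false.
(d) table 5: |A| = 9, |A ∩ B| = 8; needs A ⊆ B, i.e. every element of A is in B (|A ∖ B| = 0) — false.

0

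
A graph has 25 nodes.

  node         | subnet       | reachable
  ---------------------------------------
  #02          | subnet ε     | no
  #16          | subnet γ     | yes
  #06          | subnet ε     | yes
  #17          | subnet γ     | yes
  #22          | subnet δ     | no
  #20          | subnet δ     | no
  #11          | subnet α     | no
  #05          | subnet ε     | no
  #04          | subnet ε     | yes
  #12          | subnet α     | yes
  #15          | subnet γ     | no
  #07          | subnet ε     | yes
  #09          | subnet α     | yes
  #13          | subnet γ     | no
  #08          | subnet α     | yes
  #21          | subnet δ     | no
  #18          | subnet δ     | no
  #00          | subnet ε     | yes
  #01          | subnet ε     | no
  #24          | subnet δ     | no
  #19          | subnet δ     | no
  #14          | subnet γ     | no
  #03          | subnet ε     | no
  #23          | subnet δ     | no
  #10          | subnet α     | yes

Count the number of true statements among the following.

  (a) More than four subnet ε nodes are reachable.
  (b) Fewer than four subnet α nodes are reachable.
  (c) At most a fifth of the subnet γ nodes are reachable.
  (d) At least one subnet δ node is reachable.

0

(a) subnet ε: |A| = 8, |A ∩ B| = 4; needs |A ∩ B| > 4 — false.
(b) subnet α: |A| = 5, |A ∩ B| = 4; needs |A ∩ B| < 4 — false.
(c) subnet γ: |A| = 5, |A ∩ B| = 2; needs |A ∩ B| / |A| ≤ 1/5 — false.
(d) subnet δ: |A| = 7, |A ∩ B| = 0; needs A ∩ B ≠ ∅ (|A ∩ B| ≥ 1) — false.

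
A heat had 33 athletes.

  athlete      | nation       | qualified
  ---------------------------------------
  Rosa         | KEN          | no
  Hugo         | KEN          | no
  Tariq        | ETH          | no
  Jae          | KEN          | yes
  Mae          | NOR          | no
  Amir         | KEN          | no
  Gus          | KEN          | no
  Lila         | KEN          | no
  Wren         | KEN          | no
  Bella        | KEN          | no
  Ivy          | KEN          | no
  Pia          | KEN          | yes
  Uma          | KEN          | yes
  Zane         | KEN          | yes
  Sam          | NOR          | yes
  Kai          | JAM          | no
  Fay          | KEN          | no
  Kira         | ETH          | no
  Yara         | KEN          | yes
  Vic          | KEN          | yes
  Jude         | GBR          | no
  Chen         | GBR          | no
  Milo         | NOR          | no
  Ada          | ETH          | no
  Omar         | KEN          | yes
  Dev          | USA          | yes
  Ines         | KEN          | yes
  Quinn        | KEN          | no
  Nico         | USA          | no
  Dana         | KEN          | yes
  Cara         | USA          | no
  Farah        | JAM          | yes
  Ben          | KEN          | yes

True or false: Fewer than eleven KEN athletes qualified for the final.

True

Truth condition: |A ∩ B| < 11.
|A| = 20, |A ∩ B| = 10, |A ∖ B| = 10.
|A ∩ B| = 10, so the statement is true.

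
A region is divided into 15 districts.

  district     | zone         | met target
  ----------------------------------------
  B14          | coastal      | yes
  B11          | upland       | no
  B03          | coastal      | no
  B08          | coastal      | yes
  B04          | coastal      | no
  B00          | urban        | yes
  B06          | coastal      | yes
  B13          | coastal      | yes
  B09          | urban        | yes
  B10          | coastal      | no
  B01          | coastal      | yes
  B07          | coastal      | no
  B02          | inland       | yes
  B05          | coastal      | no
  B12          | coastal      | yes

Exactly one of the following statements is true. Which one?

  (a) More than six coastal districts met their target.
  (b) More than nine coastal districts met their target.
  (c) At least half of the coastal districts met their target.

|A| = 11, |A ∩ B| = 6, |A ∖ B| = 5.
(a) requires |A ∩ B| > 6: false.
(b) requires |A ∩ B| > 9: false.
(c) requires |A ∩ B| ≥ |A ∖ B|: true.

(c)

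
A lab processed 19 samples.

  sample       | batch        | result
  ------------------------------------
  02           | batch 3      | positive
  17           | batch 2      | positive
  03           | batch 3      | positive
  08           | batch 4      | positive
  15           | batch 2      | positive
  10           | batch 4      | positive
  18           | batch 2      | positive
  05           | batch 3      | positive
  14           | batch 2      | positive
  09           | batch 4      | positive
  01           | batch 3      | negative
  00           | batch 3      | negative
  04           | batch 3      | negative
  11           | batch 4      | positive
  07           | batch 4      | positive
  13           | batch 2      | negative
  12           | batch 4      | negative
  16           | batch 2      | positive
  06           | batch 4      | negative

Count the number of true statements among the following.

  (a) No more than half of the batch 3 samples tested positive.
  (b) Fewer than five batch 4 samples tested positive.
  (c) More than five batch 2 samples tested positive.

1

(a) batch 3: |A| = 6, |A ∩ B| = 3; needs |A ∩ B| ≤ |A ∖ B| — true.
(b) batch 4: |A| = 7, |A ∩ B| = 5; needs |A ∩ B| < 5 — false.
(c) batch 2: |A| = 6, |A ∩ B| = 5; needs |A ∩ B| > 5 — false.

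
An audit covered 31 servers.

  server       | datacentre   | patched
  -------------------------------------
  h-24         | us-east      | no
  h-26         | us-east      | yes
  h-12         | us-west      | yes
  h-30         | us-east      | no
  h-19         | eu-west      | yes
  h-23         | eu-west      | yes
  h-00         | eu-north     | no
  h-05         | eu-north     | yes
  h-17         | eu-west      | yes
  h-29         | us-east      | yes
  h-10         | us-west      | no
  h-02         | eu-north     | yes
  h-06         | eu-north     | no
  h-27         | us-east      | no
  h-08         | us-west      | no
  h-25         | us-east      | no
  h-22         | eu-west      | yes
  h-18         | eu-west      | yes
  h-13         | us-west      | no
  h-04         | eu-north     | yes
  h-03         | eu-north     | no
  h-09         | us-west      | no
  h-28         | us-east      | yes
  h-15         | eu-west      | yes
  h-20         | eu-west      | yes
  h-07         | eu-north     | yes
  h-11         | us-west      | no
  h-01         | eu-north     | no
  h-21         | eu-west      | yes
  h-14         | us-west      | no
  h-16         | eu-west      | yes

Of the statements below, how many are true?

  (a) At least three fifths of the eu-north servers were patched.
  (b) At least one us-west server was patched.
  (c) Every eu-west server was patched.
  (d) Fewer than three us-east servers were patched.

2

(a) eu-north: |A| = 8, |A ∩ B| = 4; needs |A ∩ B| / |A| ≥ 3/5 — false.
(b) us-west: |A| = 7, |A ∩ B| = 1; needs A ∩ B ≠ ∅ (|A ∩ B| ≥ 1) — true.
(c) eu-west: |A| = 9, |A ∩ B| = 9; needs A ⊆ B, i.e. every element of A is in B (|A ∖ B| = 0) — true.
(d) us-east: |A| = 7, |A ∩ B| = 3; needs |A ∩ B| < 3 — false.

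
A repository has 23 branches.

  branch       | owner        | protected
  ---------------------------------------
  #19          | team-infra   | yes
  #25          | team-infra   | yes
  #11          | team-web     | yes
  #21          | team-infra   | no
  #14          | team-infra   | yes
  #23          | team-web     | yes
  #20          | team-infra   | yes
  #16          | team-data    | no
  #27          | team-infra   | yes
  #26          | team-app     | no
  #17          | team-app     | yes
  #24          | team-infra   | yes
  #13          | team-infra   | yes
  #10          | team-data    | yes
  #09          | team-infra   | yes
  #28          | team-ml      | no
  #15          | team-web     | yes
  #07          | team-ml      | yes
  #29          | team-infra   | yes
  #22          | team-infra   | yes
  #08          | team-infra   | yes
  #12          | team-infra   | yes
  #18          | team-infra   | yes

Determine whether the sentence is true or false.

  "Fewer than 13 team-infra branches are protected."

'Fewer than 13 team-infra branches are protected' holds iff |A ∩ B| < 13.
A (the restrictor) = {#19, #25, #21, #14, #20, #27, #24, #13, #09, #29, #22, #08, #12, #18}, |A| = 14.
A ∩ B = {#19, #25, #14, #20, #27, #24, #13, #09, #29, #22, #08, #12, #18}, so |A ∩ B| = 13.
|A ∩ B| = 13, so the statement is false.

False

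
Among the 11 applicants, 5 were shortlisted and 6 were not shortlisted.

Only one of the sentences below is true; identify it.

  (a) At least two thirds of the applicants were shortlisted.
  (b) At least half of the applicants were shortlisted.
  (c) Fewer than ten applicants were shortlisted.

|A| = 11, |A ∩ B| = 5, |A ∖ B| = 6.
(a) requires |A ∩ B| / |A| ≥ 2/3: false.
(b) requires |A ∩ B| ≥ |A ∖ B|: false.
(c) requires |A ∩ B| < 10: true.

(c)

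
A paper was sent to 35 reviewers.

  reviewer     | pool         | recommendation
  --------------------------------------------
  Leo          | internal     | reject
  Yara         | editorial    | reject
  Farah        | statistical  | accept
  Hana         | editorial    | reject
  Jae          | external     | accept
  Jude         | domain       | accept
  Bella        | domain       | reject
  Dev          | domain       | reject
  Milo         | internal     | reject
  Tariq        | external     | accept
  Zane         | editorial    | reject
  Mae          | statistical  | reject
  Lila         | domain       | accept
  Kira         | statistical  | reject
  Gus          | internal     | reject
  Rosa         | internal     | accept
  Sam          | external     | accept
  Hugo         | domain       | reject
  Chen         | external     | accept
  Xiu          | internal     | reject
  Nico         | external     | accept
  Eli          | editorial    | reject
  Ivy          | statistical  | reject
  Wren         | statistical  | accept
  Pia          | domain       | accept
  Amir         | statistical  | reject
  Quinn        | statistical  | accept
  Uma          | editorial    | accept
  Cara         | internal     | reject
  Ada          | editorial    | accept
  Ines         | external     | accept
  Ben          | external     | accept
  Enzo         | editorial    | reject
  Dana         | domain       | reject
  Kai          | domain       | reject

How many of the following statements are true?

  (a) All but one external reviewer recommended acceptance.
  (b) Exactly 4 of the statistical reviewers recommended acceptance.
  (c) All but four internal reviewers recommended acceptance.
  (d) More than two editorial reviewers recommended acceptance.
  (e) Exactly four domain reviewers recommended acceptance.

(a) external: |A| = 7, |A ∩ B| = 7; needs |A ∖ B| = 1 — false.
(b) statistical: |A| = 7, |A ∩ B| = 3; needs |A ∩ B| = 4 — false.
(c) internal: |A| = 6, |A ∩ B| = 1; needs |A ∖ B| = 4 — false.
(d) editorial: |A| = 7, |A ∩ B| = 2; needs |A ∩ B| > 2 — false.
(e) domain: |A| = 8, |A ∩ B| = 3; needs |A ∩ B| = 4 — false.

0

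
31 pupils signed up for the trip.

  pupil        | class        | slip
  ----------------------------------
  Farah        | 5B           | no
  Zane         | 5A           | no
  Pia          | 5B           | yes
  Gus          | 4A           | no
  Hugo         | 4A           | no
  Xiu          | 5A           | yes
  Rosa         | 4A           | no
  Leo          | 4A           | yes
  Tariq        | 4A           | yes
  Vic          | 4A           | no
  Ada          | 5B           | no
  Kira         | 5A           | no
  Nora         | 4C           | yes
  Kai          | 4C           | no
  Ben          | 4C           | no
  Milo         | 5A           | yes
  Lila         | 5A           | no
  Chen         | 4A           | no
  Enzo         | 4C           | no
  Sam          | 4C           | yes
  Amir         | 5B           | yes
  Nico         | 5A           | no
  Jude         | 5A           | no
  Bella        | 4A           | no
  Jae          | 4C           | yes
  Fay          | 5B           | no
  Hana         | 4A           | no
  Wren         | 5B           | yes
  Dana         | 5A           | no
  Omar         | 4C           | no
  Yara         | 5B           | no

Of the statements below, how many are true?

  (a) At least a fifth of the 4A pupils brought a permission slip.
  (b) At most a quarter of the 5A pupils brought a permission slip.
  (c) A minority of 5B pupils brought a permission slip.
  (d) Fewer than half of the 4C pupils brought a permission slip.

4

(a) 4A: |A| = 9, |A ∩ B| = 2; needs |A ∩ B| / |A| ≥ 1/5 — true.
(b) 5A: |A| = 8, |A ∩ B| = 2; needs |A ∩ B| / |A| ≤ 1/4 — true.
(c) 5B: |A| = 7, |A ∩ B| = 3; needs |A ∩ B| < |A ∖ B| — true.
(d) 4C: |A| = 7, |A ∩ B| = 3; needs |A ∩ B| < |A ∖ B| — true.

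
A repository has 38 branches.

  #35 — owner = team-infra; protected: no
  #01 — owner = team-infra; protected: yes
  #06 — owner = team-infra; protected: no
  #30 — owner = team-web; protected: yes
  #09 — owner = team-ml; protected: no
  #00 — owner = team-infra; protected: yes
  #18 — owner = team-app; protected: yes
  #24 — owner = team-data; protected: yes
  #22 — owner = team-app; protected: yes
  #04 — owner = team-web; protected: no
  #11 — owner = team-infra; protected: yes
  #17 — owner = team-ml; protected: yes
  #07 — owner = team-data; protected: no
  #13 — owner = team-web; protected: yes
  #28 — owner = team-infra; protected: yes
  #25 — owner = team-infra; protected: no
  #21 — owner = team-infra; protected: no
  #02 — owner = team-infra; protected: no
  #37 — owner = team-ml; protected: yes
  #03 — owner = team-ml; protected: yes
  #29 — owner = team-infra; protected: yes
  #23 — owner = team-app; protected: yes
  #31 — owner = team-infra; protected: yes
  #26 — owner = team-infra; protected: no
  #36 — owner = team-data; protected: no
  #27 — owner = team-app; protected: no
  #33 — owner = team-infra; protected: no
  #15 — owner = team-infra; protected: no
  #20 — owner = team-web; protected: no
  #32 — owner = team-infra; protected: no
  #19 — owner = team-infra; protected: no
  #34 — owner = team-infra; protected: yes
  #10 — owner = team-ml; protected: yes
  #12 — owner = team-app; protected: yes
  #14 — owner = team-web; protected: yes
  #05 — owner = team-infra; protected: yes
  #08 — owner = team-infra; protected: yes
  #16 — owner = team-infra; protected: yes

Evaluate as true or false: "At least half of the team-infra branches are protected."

'At least half of the team-infra branches are protected' holds iff |A ∩ B| ≥ |A ∖ B|.
|A| = 20, |A ∩ B| = 10, |A ∖ B| = 10.
10 = 10, so the statement is true.

True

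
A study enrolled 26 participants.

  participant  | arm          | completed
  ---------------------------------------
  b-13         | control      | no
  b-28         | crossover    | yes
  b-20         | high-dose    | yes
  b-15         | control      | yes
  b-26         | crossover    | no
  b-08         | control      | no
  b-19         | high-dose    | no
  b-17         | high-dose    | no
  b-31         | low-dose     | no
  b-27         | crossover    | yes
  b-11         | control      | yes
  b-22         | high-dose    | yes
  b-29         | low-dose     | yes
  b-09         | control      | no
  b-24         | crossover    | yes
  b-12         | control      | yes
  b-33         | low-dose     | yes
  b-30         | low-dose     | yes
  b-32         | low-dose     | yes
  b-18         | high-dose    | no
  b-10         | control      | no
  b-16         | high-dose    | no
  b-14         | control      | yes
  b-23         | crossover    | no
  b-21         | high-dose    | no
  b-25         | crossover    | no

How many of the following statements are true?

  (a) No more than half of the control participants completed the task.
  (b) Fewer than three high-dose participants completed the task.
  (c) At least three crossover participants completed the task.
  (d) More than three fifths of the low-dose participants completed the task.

(a) control: |A| = 8, |A ∩ B| = 4; needs |A ∩ B| ≤ |A ∖ B| — true.
(b) high-dose: |A| = 7, |A ∩ B| = 2; needs |A ∩ B| < 3 — true.
(c) crossover: |A| = 6, |A ∩ B| = 3; needs |A ∩ B| ≥ 3 — true.
(d) low-dose: |A| = 5, |A ∩ B| = 4; needs |A ∩ B| / |A| > 3/5 — true.

4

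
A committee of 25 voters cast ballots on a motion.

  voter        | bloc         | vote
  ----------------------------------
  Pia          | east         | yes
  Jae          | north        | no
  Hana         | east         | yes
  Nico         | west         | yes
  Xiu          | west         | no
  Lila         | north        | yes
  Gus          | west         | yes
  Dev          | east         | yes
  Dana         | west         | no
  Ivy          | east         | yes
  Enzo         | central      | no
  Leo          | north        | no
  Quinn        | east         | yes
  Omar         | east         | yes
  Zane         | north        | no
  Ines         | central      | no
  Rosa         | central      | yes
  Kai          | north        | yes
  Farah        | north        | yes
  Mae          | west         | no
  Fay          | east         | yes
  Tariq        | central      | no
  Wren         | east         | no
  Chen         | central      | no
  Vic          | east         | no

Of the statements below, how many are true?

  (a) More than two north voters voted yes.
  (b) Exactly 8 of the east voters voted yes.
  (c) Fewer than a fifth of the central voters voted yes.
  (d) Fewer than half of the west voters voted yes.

2

(a) north: |A| = 6, |A ∩ B| = 3; needs |A ∩ B| > 2 — true.
(b) east: |A| = 9, |A ∩ B| = 7; needs |A ∩ B| = 8 — false.
(c) central: |A| = 5, |A ∩ B| = 1; needs |A ∩ B| / |A| < 1/5 — false.
(d) west: |A| = 5, |A ∩ B| = 2; needs |A ∩ B| < |A ∖ B| — true.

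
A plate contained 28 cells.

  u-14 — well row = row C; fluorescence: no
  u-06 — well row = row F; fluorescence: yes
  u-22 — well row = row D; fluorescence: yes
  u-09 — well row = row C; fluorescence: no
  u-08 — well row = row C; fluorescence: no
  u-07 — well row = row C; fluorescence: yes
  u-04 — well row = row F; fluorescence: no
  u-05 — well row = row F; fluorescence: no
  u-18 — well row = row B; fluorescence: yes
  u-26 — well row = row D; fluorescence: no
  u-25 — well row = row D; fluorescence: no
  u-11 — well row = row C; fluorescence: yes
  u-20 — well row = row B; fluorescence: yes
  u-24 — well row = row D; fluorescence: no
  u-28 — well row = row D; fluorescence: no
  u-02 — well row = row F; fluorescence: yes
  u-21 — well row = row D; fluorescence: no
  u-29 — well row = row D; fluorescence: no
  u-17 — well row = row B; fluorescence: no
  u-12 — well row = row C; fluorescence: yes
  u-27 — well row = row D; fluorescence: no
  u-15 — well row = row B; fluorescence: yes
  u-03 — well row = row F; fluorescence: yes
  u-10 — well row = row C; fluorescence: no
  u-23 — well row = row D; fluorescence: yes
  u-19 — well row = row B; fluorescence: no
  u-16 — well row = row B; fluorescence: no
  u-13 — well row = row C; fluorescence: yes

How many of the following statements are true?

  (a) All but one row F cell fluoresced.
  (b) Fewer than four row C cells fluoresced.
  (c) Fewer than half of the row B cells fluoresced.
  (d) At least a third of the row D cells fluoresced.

0

(a) row F: |A| = 5, |A ∩ B| = 3; needs |A ∖ B| = 1 — false.
(b) row C: |A| = 8, |A ∩ B| = 4; needs |A ∩ B| < 4 — false.
(c) row B: |A| = 6, |A ∩ B| = 3; needs |A ∩ B| < |A ∖ B| — false.
(d) row D: |A| = 9, |A ∩ B| = 2; needs |A ∩ B| / |A| ≥ 1/3 — false.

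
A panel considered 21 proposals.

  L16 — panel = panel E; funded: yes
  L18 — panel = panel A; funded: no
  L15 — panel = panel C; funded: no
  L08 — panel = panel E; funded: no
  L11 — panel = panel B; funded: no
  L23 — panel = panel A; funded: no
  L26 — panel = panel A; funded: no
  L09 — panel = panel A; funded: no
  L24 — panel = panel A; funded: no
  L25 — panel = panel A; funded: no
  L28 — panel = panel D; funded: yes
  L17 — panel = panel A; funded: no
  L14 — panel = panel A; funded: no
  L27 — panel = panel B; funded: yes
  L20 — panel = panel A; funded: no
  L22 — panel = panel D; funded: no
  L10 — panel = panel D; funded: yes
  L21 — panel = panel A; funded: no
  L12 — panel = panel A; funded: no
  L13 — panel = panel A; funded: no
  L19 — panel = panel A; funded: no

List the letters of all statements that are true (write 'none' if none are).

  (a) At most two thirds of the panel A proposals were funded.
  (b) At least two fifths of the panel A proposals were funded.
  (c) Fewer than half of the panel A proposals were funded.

(a), (c)

|A| = 13, |A ∩ B| = 0, |A ∖ B| = 13.
(a) |A ∩ B| / |A| ≤ 2/3: holds.
(b) |A ∩ B| / |A| ≥ 2/5: fails.
(c) |A ∩ B| < |A ∖ B|: holds.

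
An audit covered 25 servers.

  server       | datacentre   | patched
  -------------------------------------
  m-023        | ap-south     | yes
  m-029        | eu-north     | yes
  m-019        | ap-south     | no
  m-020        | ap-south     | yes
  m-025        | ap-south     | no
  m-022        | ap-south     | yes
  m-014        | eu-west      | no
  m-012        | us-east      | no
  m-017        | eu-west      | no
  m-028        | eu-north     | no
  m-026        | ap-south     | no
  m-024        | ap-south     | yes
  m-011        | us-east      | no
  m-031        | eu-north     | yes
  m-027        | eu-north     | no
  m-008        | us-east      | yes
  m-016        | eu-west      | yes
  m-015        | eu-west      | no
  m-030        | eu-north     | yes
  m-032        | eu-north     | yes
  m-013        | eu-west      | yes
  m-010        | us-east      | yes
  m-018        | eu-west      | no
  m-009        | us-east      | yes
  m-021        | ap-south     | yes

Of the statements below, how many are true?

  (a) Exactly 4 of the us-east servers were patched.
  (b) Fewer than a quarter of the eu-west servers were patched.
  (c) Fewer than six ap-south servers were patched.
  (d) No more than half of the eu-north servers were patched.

1

(a) us-east: |A| = 5, |A ∩ B| = 3; needs |A ∩ B| = 4 — false.
(b) eu-west: |A| = 6, |A ∩ B| = 2; needs |A ∩ B| / |A| < 1/4 — false.
(c) ap-south: |A| = 8, |A ∩ B| = 5; needs |A ∩ B| < 6 — true.
(d) eu-north: |A| = 6, |A ∩ B| = 4; needs |A ∩ B| ≤ |A ∖ B| — false.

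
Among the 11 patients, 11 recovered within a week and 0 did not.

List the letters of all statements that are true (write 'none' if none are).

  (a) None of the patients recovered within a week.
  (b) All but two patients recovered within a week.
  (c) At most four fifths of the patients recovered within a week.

|A| = 11, |A ∩ B| = 11, |A ∖ B| = 0.
(a) A ∩ B = ∅ (|A ∩ B| = 0): fails.
(b) |A ∖ B| = 2: fails.
(c) |A ∩ B| / |A| ≤ 4/5: fails.

none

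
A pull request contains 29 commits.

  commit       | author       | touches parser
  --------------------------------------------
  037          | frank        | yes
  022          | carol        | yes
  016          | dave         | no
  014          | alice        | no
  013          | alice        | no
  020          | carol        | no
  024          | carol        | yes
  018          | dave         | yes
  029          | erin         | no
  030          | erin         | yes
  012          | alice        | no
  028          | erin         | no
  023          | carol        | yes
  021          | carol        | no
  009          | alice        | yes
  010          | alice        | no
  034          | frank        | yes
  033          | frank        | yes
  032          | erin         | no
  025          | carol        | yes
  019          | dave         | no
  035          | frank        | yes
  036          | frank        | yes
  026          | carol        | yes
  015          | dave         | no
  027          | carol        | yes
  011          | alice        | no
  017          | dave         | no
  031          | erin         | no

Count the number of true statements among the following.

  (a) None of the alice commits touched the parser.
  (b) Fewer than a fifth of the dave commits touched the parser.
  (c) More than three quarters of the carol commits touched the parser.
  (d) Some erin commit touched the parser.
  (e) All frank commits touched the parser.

2

(a) alice: |A| = 6, |A ∩ B| = 1; needs A ∩ B = ∅ (|A ∩ B| = 0) — false.
(b) dave: |A| = 5, |A ∩ B| = 1; needs |A ∩ B| / |A| < 1/5 — false.
(c) carol: |A| = 8, |A ∩ B| = 6; needs |A ∩ B| / |A| > 3/4 — false.
(d) erin: |A| = 5, |A ∩ B| = 1; needs A ∩ B ≠ ∅ (|A ∩ B| ≥ 1) — true.
(e) frank: |A| = 5, |A ∩ B| = 5; needs A ⊆ B, i.e. every element of A is in B (|A ∖ B| = 0) — true.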